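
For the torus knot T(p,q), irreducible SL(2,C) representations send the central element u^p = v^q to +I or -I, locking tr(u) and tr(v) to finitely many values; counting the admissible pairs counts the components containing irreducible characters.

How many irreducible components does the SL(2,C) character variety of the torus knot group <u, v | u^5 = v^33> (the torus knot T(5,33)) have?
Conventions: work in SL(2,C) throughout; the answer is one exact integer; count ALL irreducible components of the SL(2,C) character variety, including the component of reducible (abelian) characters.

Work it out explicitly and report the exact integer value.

Gamma = < u, v | u^5 = v^33 > (torus knot T(5,33)); the central element u^5 = v^33 acts as +I or -I in any irreducible SL(2,C) representation.
On an irreducible component, tr(u) is locked at 2*cos(pi*alpha/5) for some alpha in 1..4, and tr(v) at 2*cos(pi*beta/33) for some beta in 1..32.
u^5 = (-1)^alpha I and v^33 = (-1)^beta I must agree, so alpha and beta have equal parity.
Counting: 2 odd alphas x 16 odd betas + 2 even alphas x 16 even betas = 32 + 32 = 64.
That is 64 components of irreducible characters, and with the reducible (abelian) component the total is 65.

65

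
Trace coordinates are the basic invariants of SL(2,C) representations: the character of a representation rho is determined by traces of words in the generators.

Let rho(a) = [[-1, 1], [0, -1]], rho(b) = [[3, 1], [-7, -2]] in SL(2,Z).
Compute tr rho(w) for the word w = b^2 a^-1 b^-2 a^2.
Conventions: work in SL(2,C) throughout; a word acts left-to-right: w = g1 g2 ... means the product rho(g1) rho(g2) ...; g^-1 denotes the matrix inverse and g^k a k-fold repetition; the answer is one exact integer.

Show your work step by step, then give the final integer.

rho(b) = [[3, 1], [-7, -2]]
... * rho(b) = [[3, 1], [-7, -2]]  ->  [[2, 1], [-7, -3]]
... * rho(a^-1) = [[-1, -1], [0, -1]]  ->  [[-2, -3], [7, 10]]
... * rho(b^-1) = [[-2, -1], [7, 3]]  ->  [[-17, -7], [56, 23]]
... * rho(b^-1) = [[-2, -1], [7, 3]]  ->  [[-15, -4], [49, 13]]
... * rho(a) = [[-1, 1], [0, -1]]  ->  [[15, -11], [-49, 36]]
... * rho(a) = [[-1, 1], [0, -1]]  ->  [[-15, 26], [49, -85]]
tr = -15 + -85 = -100

-100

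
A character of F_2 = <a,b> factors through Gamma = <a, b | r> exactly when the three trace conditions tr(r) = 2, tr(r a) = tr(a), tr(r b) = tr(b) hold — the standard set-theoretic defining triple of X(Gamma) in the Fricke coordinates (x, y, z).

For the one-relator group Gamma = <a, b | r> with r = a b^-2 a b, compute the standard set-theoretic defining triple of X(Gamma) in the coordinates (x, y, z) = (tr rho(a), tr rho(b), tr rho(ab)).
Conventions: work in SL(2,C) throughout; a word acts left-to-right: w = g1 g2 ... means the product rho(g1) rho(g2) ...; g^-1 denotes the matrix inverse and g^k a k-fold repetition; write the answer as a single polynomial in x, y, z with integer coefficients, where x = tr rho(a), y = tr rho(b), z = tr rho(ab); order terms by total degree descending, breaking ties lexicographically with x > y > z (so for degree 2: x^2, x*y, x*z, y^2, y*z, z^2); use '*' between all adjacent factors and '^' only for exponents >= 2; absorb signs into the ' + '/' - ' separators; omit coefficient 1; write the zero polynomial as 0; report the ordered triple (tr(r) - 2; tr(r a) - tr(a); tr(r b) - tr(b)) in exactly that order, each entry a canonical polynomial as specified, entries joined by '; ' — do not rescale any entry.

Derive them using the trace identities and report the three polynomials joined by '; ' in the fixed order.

next, trace(a b a) = trace(a) * trace(b a) - trace(b) = x*z - y
next, trace(a b a b) = trace(a b) * trace(a b) - trace(1) = z^2 - 2
next, trace(b^-1 a b a) = trace(a b a) * trace(b) - trace(a b a b) = x*y*z - y^2 - z^2 + 2
trace(a b^-2 a b) = trace(b^-1 a b a) * trace(b) - trace(b^-1 a b a b) = x*y^2*z - y^3 - y*z^2 - x*z + 3*y
and trace(a b a^2) = trace(a) * trace(a b a) - trace(a b)   [square of a] = x^2*z - x*y - z
next, trace(b a b) = trace(b) * trace(a b) - trace(a)   [square of b] = y*z - x
trace(a b a^2 b) = trace(a) * trace(b a b a) - trace(b a b)   [square of a] = x*z^2 - y*z - x
trace(b^-1 a b a^2) = trace(a b a^2) * trace(b) - trace(a b a^2 b)   [inverse elimination on b] = x^2*y*z - x*y^2 - x*z^2 + x
trace(a b^-2 a b a) = trace(b^-1 a b a^2) * trace(b) - trace(b^-1 a b a^2 b)   [inverse elimination on b] = x^2*y^2*z - x*y^3 - x*y*z^2 - x^2*z + 2*x*y + z
trace(a^2) = trace(a) * trace(a) - trace(1)  (reduce the a square) = x^2 - 2
and trace(a b^2 a) = trace(b) * trace(a^2 b) - trace(a^2)  (reduce the b square) = x*y*z - x^2 - y^2 + 2
trace(a b^2 a b) = trace(b) * trace(a b a b) - trace(a b a)  (reduce the b square) = y*z^2 - x*z - y
trace(a b^2 a b^-1) = trace(a b^2 a) * trace(b) - trace(a b^2 a b)  (eliminate b^-1) = x*y^2*z - x^2*y - y^3 - y*z^2 + x*z + 3*y
trace(a b^-2 a b^2) = trace(a b^2 a b^-1) * trace(b) - trace(a b^2 a)  (eliminate b^-1) = x*y^3*z - x^2*y^2 - y^4 - y^2*z^2 + x^2 + 4*y^2 - 2
assemble the triple (trace(r) - 2; trace(r a) - x; trace(r b) - y)

x*y^2*z - y^3 - y*z^2 - x*z + 3*y - 2; x^2*y^2*z - x*y^3 - x*y*z^2 - x^2*z + 2*x*y - x + z; x*y^3*z - x^2*y^2 - y^4 - y^2*z^2 + x^2 + 4*y^2 - y - 2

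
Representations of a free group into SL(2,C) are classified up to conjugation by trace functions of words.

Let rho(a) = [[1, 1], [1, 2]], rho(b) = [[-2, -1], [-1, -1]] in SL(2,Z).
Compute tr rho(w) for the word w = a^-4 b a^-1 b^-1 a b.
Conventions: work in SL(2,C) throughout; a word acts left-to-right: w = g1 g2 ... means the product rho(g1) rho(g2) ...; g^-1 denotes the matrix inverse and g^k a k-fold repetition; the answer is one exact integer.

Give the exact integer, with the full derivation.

rho(a^-1) = [[2, -1], [-1, 1]]
... * rho(a^-1) = [[2, -1], [-1, 1]]  ->  [[5, -3], [-3, 2]]
... * rho(a^-1) = [[2, -1], [-1, 1]]  ->  [[13, -8], [-8, 5]]
... * rho(a^-1) = [[2, -1], [-1, 1]]  ->  [[34, -21], [-21, 13]]
... * rho(b) = [[-2, -1], [-1, -1]]  ->  [[-47, -13], [29, 8]]
... * rho(a^-1) = [[2, -1], [-1, 1]]  ->  [[-81, 34], [50, -21]]
... * rho(b^-1) = [[-1, 1], [1, -2]]  ->  [[115, -149], [-71, 92]]
... * rho(a) = [[1, 1], [1, 2]]  ->  [[-34, -183], [21, 113]]
... * rho(b) = [[-2, -1], [-1, -1]]  ->  [[251, 217], [-155, -134]]
tr = 251 + -134 = 117

117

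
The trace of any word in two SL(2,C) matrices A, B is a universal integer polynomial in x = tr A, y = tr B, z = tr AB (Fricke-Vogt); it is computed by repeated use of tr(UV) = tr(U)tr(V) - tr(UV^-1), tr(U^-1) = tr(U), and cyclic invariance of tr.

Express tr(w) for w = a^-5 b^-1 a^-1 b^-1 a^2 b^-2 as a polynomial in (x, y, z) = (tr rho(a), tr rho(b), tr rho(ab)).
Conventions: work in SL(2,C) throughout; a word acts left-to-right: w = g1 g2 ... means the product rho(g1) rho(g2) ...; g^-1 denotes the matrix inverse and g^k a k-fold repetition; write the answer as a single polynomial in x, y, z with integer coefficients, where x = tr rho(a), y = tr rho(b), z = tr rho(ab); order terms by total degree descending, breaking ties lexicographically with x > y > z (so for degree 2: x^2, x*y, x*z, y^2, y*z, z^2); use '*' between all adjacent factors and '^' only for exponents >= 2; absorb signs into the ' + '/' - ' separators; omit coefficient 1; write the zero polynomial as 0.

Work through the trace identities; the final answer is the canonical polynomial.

and trace(b^-1 a) = trace(a) * trace(b) - trace(a b) = x*y - z
trace(a b^-2) = trace(b^-1 a) * trace(b) - trace(b^-1 a b) = x*y^2 - y*z - x
trace(b^2 a) = trace(b) * trace(a b) - trace(a) = y*z - x
trace(b^2) = trace(b) * trace(b) - trace(1) = y^2 - 2
and trace(b a^2 b) = trace(a) * trace(b^2 a) - trace(b^2) = x*y*z - x^2 - y^2 + 2
trace(b a b a) = trace(b a) * trace(b a) - trace(1)   [split at repeated b] = z^2 - 2
next, trace(b a^2 b a) = trace(a) * trace(b a b a) - trace(b a b) = x*z^2 - y*z - x
and trace(a^-1 b a^2 b) = trace(b a^2 b) * trace(a) - trace(b a^2 b a) = x^2*y*z - x^3 - x*y^2 - x*z^2 + y*z + 3*x
trace(b^-1 a^-1 b a^2) = trace(a^-1 b a^2) * trace(b) - trace(a^-1 b a^2 b) = -x^2*y*z + x^3 + x*y^2 + x*z^2 - 3*x
trace(a^2 b^-2 a^-1 b) = trace(b^-1 a^-1 b a^2) * trace(b) - trace(b^-1 a^-1 b a^2 b) = -x^2*y^2*z + x^3*y + x*y^3 + x*y*z^2 - 3*x*y - z
trace(a^-1 b^-1 a^2 b^-2) = trace(a^2 b^-2 a^-1) * trace(b) - trace(a^2 b^-2 a^-1 b) = x^2*y^2*z - x^3*y - x*y*z^2 - y^2*z + 2*x*y + z
and trace(a^2) = trace(a) * trace(a) - trace(1) = x^2 - 2
next, trace(a^2 b) = trace(a) * trace(b a) - trace(b) = x*z - y
and trace(b^-1 a^2) = trace(a^2) * trace(b) - trace(a^2 b) = x^2*y - x*z - y
trace(b^-1 a^2 b^-1) = trace(b^-1 a^2) * trace(b) - trace(b^-1 a^2 b) = x^2*y^2 - x*y*z - x^2 - y^2 + 2
trace(b^-1 a^2 b^-2) = trace(b^-1 a^2 b^-1) * trace(b) - trace(b^-1 a^2) = x^2*y^3 - x*y^2*z - 2*x^2*y - y^3 + x*z + 3*y
trace(a^-1 b^-1 a^2 b^-2 a^-1) = trace(a^-1 b^-1 a^2 b^-2) * trace(a) - trace(a^-1 b^-1 a^2 b^-2 a) = x^3*y^2*z - x^4*y - x^2*y^3 - x^2*y*z^2 + 4*x^2*y + y^3 - 3*y
and trace(a^3) = trace(a) * trace(a^2) - trace(a) = x^3 - 3*x
and trace(a^3 b) = trace(a) * trace(a b a) - trace(a b) = x^2*z - x*y - z
next, trace(a b^-1 a^2) = trace(a^3) * trace(b) - trace(a^3 b) = x^3*y - x^2*z - 2*x*y + z
trace(a b^-1 a^2 b) = trace(a^2 b a) * trace(b) - trace(a^2 b a b) = x^2*y*z - x*y^2 - x*z^2 + x
trace(b^-1 a^2 b^-1 a) = trace(a b^-1 a^2) * trace(b) - trace(a b^-1 a^2 b) = x^3*y^2 - 2*x^2*y*z - x*y^2 + x*z^2 + y*z - x
and trace(a^-1 b^-1 a^2 b^-1) = trace(b^-1 a^2 b^-1) * trace(a) - trace(b^-1 a^2 b^-1 a) = x^2*y*z - x^3 - x*z^2 - y*z + 3*x
trace(a b a b^-1) = trace(a b a) * trace(b) - trace(a b a b) = x*y*z - y^2 - z^2 + 2
trace(a b^-2 a b) = trace(a b a b^-1) * trace(b) - trace(a b a) = x*y^2*z - y^3 - y*z^2 - x*z + 3*y
trace(a b^2 a^2) = trace(b) * trace(a^3 b) - trace(a^3) = x^2*y*z - x^3 - x*y^2 - y*z + 3*x
and trace(a b^2 a^2 b) = trace(b) * trace(a^2 b a b) - trace(a^2 b a) = x*y*z^2 - x^2*z - y^2*z + z
trace(b a^2 b^-1 a b) = trace(a b^2 a^2) * trace(b) - trace(a b^2 a^2 b) = x^2*y^2*z - x^3*y - x*y^3 - x*y*z^2 + x^2*z + 3*x*y - z
trace(a b a b a^2) = trace(a) * trace(b a b a^2) - trace(b a b a) = x^2*z^2 - x*y*z - x^2 - z^2 + 2
and trace(b a b a b a) = trace(a b) * trace(a b a b) - trace(a^-1 b^-1)   [split at repeated a] = z^3 - 3*z
next, trace(b a b a b) = trace(b) * trace(a b a b) - trace(a b a) = y*z^2 - x*z - y
trace(a b a b a^2 b) = trace(a) * trace(b a b a b a) - trace(b a b a b) = x*z^3 - y*z^2 - 2*x*z + y
and trace(b a^2 b^-1 a b a) = trace(a b a b a^2) * trace(b) - trace(a b a b a^2 b) = x^2*y*z^2 - x*y^2*z - x*z^3 - x^2*y + 2*x*z + y
trace(b^-1 a b a^-1 b a^2) = trace(b a^2 b^-1 a b) * trace(a) - trace(b a^2 b^-1 a b a) = x^3*y^2*z - x^4*y - x^2*y^3 - 2*x^2*y*z^2 + x^3*z + x*y^2*z + x*z^3 + 4*x^2*y - 3*x*z - y
trace(a b a^-1 b a^2) = trace(b a^3 b) * trace(a) - trace(b a^3 b a) = x^3*y*z - x^4 - x^2*y^2 - x^2*z^2 + 4*x^2 + z^2 - 2
trace(a^2 b^-2 a b a^-1 b) = trace(b^-1 a b a^-1 b a^2) * trace(b) - trace(b^-1 a b a^-1 b a^2 b) = x^3*y^3*z - x^4*y^2 - x^2*y^4 - 2*x^2*y^2*z^2 + x*y^3*z + x*y*z^3 + x^4 + 5*x^2*y^2 + x^2*z^2 - 3*x*y*z - 4*x^2 - y^2 - z^2 + 2
and trace(b a^-1 b^-1 a^2 b^-2 a) = trace(a^2 b^-2 a b a^-1) * trace(b) - trace(a^2 b^-2 a b a^-1 b) = -x^3*y^3*z + x^4*y^2 + x^2*y^4 + 2*x^2*y^2*z^2 - x*y*z^3 - x^4 - 5*x^2*y^2 - x^2*z^2 - y^4 - y^2*z^2 + 2*x*y*z + 4*x^2 + 4*y^2 + z^2 - 2
trace(a^-1 b^-1 a^2 b^-2 a^-1 b) = trace(b a^-1 b^-1 a^2 b^-2) * trace(a) - trace(b a^-1 b^-1 a^2 b^-2 a) = x^3*y^3*z - x^4*y^2 - x^2*y^4 - 2*x^2*y^2*z^2 + x^3*y*z + x*y*z^3 + 5*x^2*y^2 + y^4 + y^2*z^2 - 3*x*y*z - x^2 - 4*y^2 - z^2 + 2
trace(b^-1 a^-1 b^-1 a^2 b^-2 a^-1) = trace(a^-1 b^-1 a^2 b^-2 a^-1) * trace(b) - trace(a^-1 b^-1 a^2 b^-2 a^-1 b) = x^2*y^2*z^2 - x^3*y*z - x*y*z^3 - x^2*y^2 - y^2*z^2 + 3*x*y*z + x^2 + y^2 + z^2 - 2
and trace(a b^-3) = trace(b^-2 a) * trace(b) - trace(b^-2 a b) = x*y^3 - y^2*z - 2*x*y + z
and trace(a^2 b^-3 a^-1 b) = trace(b^-1 a^-1 b a^2 b^-1) * trace(b) - trace(b^-1 a^-1 b a^2) = -x^2*y^3*z + x^3*y^2 + x*y^4 + x*y^2*z^2 + x^2*y*z - x^3 - 4*x*y^2 - x*z^2 - y*z + 3*x
trace(b^-1 a^-1 b^-1 a^2 b^-2) = trace(a^2 b^-3 a^-1) * trace(b) - trace(a^2 b^-3 a^-1 b) = x^2*y^3*z - x^3*y^2 - x*y^2*z^2 - x^2*y*z - y^3*z + x^3 + 2*x*y^2 + x*z^2 + 2*y*z - 3*x
and trace(a^-2 b^-1 a^-1 b^-1 a^2 b^-2) = trace(b^-1 a^-1 b^-1 a^2 b^-2 a^-1) * trace(a) - trace(b^-1 a^-1 b^-1 a^2 b^-2) = x^3*y^2*z^2 - x^4*y*z - x^2*y^3*z - x^2*y*z^3 + 4*x^2*y*z + y^3*z - x*y^2 - 2*y*z + x
trace(a^-3 b^-1 a^-1 b^-1 a^2 b^-2) = trace(a^-2 b^-1 a^-1 b^-1 a^2 b^-2) * trace(a) - trace(a^-2 b^-1 a^-1 b^-1 a^2 b^-2 a) = x^4*y^2*z^2 - x^5*y*z - x^3*y^3*z - x^3*y*z^3 - x^2*y^2*z^2 + 5*x^3*y*z + x*y^3*z + x*y*z^3 + y^2*z^2 - 5*x*y*z - y^2 - z^2 + 2
next, trace(a^-3 b^-1 a^-1 b^-1 a^2 b^-2 a^-1) = trace(a^-3 b^-1 a^-1 b^-1 a^2 b^-2) * trace(a) - trace(a^-3 b^-1 a^-1 b^-1 a^2 b^-2 a) = x^5*y^2*z^2 - x^6*y*z - x^4*y^3*z - x^4*y*z^3 - 2*x^3*y^2*z^2 + 6*x^4*y*z + 2*x^2*y^3*z + 2*x^2*y*z^3 + x*y^2*z^2 - 9*x^2*y*z - y^3*z - x*z^2 + 2*y*z + x
next, trace(a^-5 b^-1 a^-1 b^-1 a^2 b^-2) = trace(a^-3 b^-1 a^-1 b^-1 a^2 b^-2 a^-1) * trace(a) - trace(a^-3 b^-1 a^-1 b^-1 a^2 b^-2) = x^6*y^2*z^2 - x^7*y*z - x^5*y^3*z - x^5*y*z^3 - 3*x^4*y^2*z^2 + 7*x^5*y*z + 3*x^3*y^3*z + 3*x^3*y*z^3 + 2*x^2*y^2*z^2 - 14*x^3*y*z - 2*x*y^3*z - x*y*z^3 - x^2*z^2 - y^2*z^2 + 7*x*y*z + x^2 + y^2 + z^2 - 2

x^6*y^2*z^2 - x^7*y*z - x^5*y^3*z - x^5*y*z^3 - 3*x^4*y^2*z^2 + 7*x^5*y*z + 3*x^3*y^3*z + 3*x^3*y*z^3 + 2*x^2*y^2*z^2 - 14*x^3*y*z - 2*x*y^3*z - x*y*z^3 - x^2*z^2 - y^2*z^2 + 7*x*y*z + x^2 + y^2 + z^2 - 2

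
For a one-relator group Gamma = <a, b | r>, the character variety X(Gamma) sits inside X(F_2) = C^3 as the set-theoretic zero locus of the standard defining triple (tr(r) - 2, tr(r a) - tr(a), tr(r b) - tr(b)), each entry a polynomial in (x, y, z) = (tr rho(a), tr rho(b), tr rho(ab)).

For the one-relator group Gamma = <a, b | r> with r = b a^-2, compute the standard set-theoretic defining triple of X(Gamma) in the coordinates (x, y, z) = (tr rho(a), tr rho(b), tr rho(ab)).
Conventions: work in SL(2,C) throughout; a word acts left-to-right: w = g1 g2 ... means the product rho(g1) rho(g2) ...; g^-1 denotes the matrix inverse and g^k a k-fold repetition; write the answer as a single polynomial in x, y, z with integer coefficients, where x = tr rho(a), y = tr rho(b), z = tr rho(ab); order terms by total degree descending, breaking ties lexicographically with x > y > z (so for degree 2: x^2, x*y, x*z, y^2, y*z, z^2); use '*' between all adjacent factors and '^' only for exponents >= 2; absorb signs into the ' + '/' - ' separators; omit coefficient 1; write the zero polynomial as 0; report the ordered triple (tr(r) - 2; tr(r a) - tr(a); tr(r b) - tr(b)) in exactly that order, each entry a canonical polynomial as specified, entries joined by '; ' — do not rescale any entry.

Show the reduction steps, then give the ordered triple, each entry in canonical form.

x^2*y - x*z - y - 2; x*y - x - z; x^2*y^2 - x*y*z - x^2 - y^2 - y + 2

next, tr(a^-1 b) = tr(b) tr(a) - tr(b a) = x*y - z
tr(b a^-2) = tr(a^-1 b) tr(a) - tr(a^-1 b a) = x^2*y - x*z - y
tr(b^2) = tr(b) tr(b) - tr(1) = y^2 - 2
and tr(b^2 a) = tr(b) tr(a b) - tr(a) = y*z - x
and tr(a^-1 b^2) = tr(b^2) tr(a) - tr(b^2 a) = x*y^2 - y*z - x
tr(b a^-2 b) = tr(a^-1 b^2) tr(a) - tr(a^-1 b^2 a) = x^2*y^2 - x*y*z - x^2 - y^2 + 2
assemble the triple (tr(r) - 2; tr(r a) - x; tr(r b) - y)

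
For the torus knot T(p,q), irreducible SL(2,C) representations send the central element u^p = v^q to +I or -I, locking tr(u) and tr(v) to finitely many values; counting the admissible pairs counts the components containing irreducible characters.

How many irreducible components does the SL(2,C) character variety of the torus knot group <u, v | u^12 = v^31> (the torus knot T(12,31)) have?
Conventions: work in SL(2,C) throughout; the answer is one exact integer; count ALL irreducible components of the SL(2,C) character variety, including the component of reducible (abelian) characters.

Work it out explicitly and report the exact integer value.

For T(12,31): irreducibility forces the central element u^12 = v^31 to one of +I, -I.
On an irreducible component, tr(u) is locked at 2*cos(pi*alpha/12) for some alpha in 1..11, and tr(v) at 2*cos(pi*beta/31) for some beta in 1..30.
Consistency of u^12 = (-1)^alpha I with v^31 = (-1)^beta I forces alpha = beta (mod 2).
Enumerate parity-matched pairs: 6*15 odd-odd plus 5*15 even-even gives 165.
That is 165 components of irreducible characters, and with the reducible (abelian) component the total is 166.

166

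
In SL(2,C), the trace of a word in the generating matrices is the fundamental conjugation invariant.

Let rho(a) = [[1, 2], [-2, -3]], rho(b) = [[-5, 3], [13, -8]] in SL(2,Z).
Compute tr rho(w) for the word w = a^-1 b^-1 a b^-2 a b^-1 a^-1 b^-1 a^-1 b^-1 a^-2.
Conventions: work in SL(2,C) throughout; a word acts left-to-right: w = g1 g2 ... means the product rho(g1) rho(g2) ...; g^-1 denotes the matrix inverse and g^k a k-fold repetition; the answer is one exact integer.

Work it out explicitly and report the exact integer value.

-308260730

rho(a^-1) = [[-3, -2], [2, 1]]
... * rho(b^-1) = [[-8, -3], [-13, -5]]  ->  [[50, 19], [-29, -11]]
... * rho(a) = [[1, 2], [-2, -3]]  ->  [[12, 43], [-7, -25]]
... * rho(b^-1) = [[-8, -3], [-13, -5]]  ->  [[-655, -251], [381, 146]]
... * rho(b^-1) = [[-8, -3], [-13, -5]]  ->  [[8503, 3220], [-4946, -1873]]
... * rho(a) = [[1, 2], [-2, -3]]  ->  [[2063, 7346], [-1200, -4273]]
... * rho(b^-1) = [[-8, -3], [-13, -5]]  ->  [[-112002, -42919], [65149, 24965]]
... * rho(a^-1) = [[-3, -2], [2, 1]]  ->  [[250168, 181085], [-145517, -105333]]
... * rho(b^-1) = [[-8, -3], [-13, -5]]  ->  [[-4355449, -1655929], [2533465, 963216]]
... * rho(a^-1) = [[-3, -2], [2, 1]]  ->  [[9754489, 7054969], [-5673963, -4103714]]
... * rho(b^-1) = [[-8, -3], [-13, -5]]  ->  [[-169750509, -64538312], [98739986, 37540459]]
... * rho(a^-1) = [[-3, -2], [2, 1]]  ->  [[380174903, 274962706], [-221139040, -159939513]]
... * rho(a^-1) = [[-3, -2], [2, 1]]  ->  [[-590599297, -485387100], [343538094, 282338567]]
tr = -590599297 + 282338567 = -308260730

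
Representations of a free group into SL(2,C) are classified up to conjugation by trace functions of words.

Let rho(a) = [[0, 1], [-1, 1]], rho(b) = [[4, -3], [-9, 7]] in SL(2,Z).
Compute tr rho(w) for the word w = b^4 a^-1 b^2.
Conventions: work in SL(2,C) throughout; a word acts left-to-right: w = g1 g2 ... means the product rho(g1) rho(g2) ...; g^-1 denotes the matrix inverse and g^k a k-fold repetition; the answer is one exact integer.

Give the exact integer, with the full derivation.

1543321

rho(b) = [[4, -3], [-9, 7]]
... * rho(b) = [[4, -3], [-9, 7]]  ->  [[43, -33], [-99, 76]]
... * rho(b) = [[4, -3], [-9, 7]]  ->  [[469, -360], [-1080, 829]]
... * rho(b) = [[4, -3], [-9, 7]]  ->  [[5116, -3927], [-11781, 9043]]
... * rho(a^-1) = [[1, -1], [1, 0]]  ->  [[1189, -5116], [-2738, 11781]]
... * rho(b) = [[4, -3], [-9, 7]]  ->  [[50800, -39379], [-116981, 90681]]
... * rho(b) = [[4, -3], [-9, 7]]  ->  [[557611, -428053], [-1284053, 985710]]
tr = 557611 + 985710 = 1543321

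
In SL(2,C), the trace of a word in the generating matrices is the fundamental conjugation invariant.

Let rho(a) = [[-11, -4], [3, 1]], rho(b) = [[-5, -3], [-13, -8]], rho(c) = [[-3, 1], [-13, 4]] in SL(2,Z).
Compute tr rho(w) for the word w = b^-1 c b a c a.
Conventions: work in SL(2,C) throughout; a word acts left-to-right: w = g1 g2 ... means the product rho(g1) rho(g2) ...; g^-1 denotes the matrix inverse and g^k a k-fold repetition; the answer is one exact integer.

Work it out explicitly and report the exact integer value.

-7726

rho(b^-1) = [[-8, 3], [13, -5]]
... * rho(c) = [[-3, 1], [-13, 4]]  ->  [[-15, 4], [26, -7]]
... * rho(b) = [[-5, -3], [-13, -8]]  ->  [[23, 13], [-39, -22]]
... * rho(a) = [[-11, -4], [3, 1]]  ->  [[-214, -79], [363, 134]]
... * rho(c) = [[-3, 1], [-13, 4]]  ->  [[1669, -530], [-2831, 899]]
... * rho(a) = [[-11, -4], [3, 1]]  ->  [[-19949, -7206], [33838, 12223]]
tr = -19949 + 12223 = -7726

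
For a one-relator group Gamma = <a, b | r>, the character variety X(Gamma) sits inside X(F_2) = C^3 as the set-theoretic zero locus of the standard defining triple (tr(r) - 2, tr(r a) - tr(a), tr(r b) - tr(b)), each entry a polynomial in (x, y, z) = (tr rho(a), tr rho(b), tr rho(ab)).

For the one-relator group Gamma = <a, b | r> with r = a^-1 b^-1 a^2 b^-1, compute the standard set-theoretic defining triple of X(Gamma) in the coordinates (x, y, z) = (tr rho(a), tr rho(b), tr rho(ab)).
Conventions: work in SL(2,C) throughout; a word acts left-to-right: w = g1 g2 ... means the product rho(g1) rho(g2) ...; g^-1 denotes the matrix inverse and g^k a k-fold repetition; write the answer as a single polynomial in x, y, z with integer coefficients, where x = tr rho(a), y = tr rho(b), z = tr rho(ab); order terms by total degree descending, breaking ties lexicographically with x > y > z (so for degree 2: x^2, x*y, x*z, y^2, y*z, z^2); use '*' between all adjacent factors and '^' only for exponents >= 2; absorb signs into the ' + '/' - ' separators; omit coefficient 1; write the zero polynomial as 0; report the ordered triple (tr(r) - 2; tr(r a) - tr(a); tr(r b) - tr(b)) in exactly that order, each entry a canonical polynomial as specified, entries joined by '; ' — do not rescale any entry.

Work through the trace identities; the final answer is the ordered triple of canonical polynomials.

x^2*y*z - x^3 - x*z^2 - y*z + 3*x - 2; x^2*y^2 - x*y*z - x^2 - y^2 - x + 2; x*y - y - z

tr(a^2) = tr(a) tr(a) - tr(1)   [square of a] = x^2 - 2
so tr(a^2 b) = tr(a) tr(b a) - tr(b)   [square of a] = x*z - y
tr(a^2 b^-1) = tr(a^2) tr(b) - tr(a^2 b)   [inverse elimination on b] = x^2*y - x*z - y
so tr(b^-1 a^2 b^-1) = tr(a^2 b^-1) tr(b) - tr(a^2)   [inverse elimination on b] = x^2*y^2 - x*y*z - x^2 - y^2 + 2
so tr(a^3) = tr(a) tr(a^2) - tr(a)   [square of a] = x^3 - 3*x
tr(a^3 b) = tr(a) tr(a b a) - tr(a b)   [square of a] = x^2*z - x*y - z
tr(a^2 b^-1 a) = tr(a^3) tr(b) - tr(a^3 b)   [inverse elimination on b] = x^3*y - x^2*z - 2*x*y + z
tr(b a b a) = tr(a b) tr(a b) - tr(1)   [split at a repeated a] = z^2 - 2
tr(b a b) = tr(b) tr(a b) - tr(a)   [square of b] = y*z - x
so tr(a b a^2 b) = tr(a) tr(b a b a) - tr(b a b)   [square of a] = x*z^2 - y*z - x
tr(a^2 b^-1 a b) = tr(a b a^2) tr(b) - tr(a b a^2 b)   [inverse elimination on b] = x^2*y*z - x*y^2 - x*z^2 + x
reduce: tr(b^-1 a^2 b^-1 a) = tr(a^2 b^-1 a) tr(b) - tr(a^2 b^-1 a b)   [inverse elimination on b] = x^3*y^2 - 2*x^2*y*z - x*y^2 + x*z^2 + y*z - x
tr(a^-1 b^-1 a^2 b^-1) = tr(b^-1 a^2 b^-1) tr(a) - tr(b^-1 a^2 b^-1 a)   [inverse elimination on a] = x^2*y*z - x^3 - x*z^2 - y*z + 3*x
tr(b^-1 a) = tr(a) tr(b) - tr(a b)   [inverse elimination on b] = x*y - z
assemble the triple (tr(r) - 2; tr(r a) - x; tr(r b) - y)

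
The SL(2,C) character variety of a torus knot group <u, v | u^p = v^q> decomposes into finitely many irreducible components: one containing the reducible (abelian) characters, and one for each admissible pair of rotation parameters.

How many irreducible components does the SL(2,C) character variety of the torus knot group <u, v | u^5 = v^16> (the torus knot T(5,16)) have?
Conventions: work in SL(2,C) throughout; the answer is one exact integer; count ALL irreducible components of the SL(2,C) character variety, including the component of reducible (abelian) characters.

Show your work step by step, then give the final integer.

In the torus knot group T(5,16), u^5 = v^16 is central, so an irreducible representation sends it to +I or -I (Schur).
So on each irreducible component the traces are pinned: tr(u) = 2*cos(pi*alpha/5) with 1 <= alpha <= 4, tr(v) = 2*cos(pi*beta/16) with 1 <= beta <= 15.
Consistency of u^5 = (-1)^alpha I with v^16 = (-1)^beta I forces alpha = beta (mod 2).
count pairs: odd alpha (2 choices) x odd beta (8), plus even alpha (2) x even beta (7): 2*8 + 2*7 = 30.
Total: 30 irreducible-character components + 1 reducible (abelian) component = 31.

31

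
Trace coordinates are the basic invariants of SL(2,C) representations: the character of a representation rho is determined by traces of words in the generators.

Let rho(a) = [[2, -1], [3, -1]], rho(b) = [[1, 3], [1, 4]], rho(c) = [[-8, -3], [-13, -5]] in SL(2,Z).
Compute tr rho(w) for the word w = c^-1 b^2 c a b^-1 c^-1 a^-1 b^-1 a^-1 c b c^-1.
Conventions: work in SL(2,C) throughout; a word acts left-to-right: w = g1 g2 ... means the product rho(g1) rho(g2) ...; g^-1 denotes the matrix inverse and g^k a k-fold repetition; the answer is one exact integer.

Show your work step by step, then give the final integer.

89149566

rho(c^-1) = [[-5, 3], [13, -8]]
... * rho(b) = [[1, 3], [1, 4]]  ->  [[-2, -3], [5, 7]]
... * rho(b) = [[1, 3], [1, 4]]  ->  [[-5, -18], [12, 43]]
... * rho(c) = [[-8, -3], [-13, -5]]  ->  [[274, 105], [-655, -251]]
... * rho(a) = [[2, -1], [3, -1]]  ->  [[863, -379], [-2063, 906]]
... * rho(b^-1) = [[4, -3], [-1, 1]]  ->  [[3831, -2968], [-9158, 7095]]
... * rho(c^-1) = [[-5, 3], [13, -8]]  ->  [[-57739, 35237], [138025, -84234]]
... * rho(a^-1) = [[-1, 1], [-3, 2]]  ->  [[-47972, 12735], [114677, -30443]]
... * rho(b^-1) = [[4, -3], [-1, 1]]  ->  [[-204623, 156651], [489151, -374474]]
... * rho(a^-1) = [[-1, 1], [-3, 2]]  ->  [[-265330, 108679], [634271, -259797]]
... * rho(c) = [[-8, -3], [-13, -5]]  ->  [[709813, 252595], [-1696807, -603828]]
... * rho(b) = [[1, 3], [1, 4]]  ->  [[962408, 3139819], [-2300635, -7505733]]
... * rho(c^-1) = [[-5, 3], [13, -8]]  ->  [[36005607, -22231328], [-86071354, 53143959]]
tr = 36005607 + 53143959 = 89149566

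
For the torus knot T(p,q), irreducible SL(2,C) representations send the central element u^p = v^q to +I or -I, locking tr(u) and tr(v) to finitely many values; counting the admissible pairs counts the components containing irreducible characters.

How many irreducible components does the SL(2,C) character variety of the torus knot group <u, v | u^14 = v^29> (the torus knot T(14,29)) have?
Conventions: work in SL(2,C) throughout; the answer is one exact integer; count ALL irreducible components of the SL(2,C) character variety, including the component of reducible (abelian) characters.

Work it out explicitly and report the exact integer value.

183

Gamma = < u, v | u^14 = v^29 > (torus knot T(14,29)); the central element u^14 = v^29 acts as +I or -I in any irreducible SL(2,C) representation.
So on each irreducible component the traces are pinned: tr(u) = 2*cos(pi*alpha/14) with 1 <= alpha <= 13, tr(v) = 2*cos(pi*beta/29) with 1 <= beta <= 28.
Consistency of u^14 = (-1)^alpha I with v^29 = (-1)^beta I forces alpha = beta (mod 2).
Enumerate parity-matched pairs: 7*14 odd-odd plus 6*14 even-even gives 182.
That is 182 components of irreducible characters, and with the reducible (abelian) component the total is 183.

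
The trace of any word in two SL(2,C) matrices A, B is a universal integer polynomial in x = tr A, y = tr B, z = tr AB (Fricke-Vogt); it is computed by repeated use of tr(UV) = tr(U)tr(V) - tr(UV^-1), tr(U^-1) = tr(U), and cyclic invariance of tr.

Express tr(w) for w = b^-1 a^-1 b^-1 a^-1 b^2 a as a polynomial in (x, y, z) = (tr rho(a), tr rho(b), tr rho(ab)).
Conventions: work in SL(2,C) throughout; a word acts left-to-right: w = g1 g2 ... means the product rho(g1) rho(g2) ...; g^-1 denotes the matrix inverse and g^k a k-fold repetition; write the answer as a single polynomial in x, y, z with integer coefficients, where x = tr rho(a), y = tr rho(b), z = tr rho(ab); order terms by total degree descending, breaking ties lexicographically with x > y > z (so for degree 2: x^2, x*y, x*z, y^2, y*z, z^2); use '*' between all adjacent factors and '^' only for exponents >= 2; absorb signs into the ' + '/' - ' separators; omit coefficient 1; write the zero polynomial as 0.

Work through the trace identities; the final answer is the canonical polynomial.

-x*y^2*z^2 + x^2*y*z + y^3*z + y*z^3 - 4*y*z + x

tr(a b a) = tr(a) * tr(b a) - tr(b) = x*z - y
tr(a b a b) = tr(a b) * tr(a b) - tr(1)   [split at repeated a] = z^2 - 2
tr(b a b^-1 a) = tr(a b a) * tr(b) - tr(a b a b) = x*y*z - y^2 - z^2 + 2
so tr(b a b^-1 a^-1) = tr(b a b^-1) * tr(a) - tr(b a b^-1 a) = -x*y*z + x^2 + y^2 + z^2 - 2
reduce: tr(a^2) = tr(a) * tr(a) - tr(1) = x^2 - 2
tr(a b^2 a) = tr(b) * tr(a^2 b) - tr(a^2) = x*y*z - x^2 - y^2 + 2
reduce: tr(b^2 a b a) = tr(b) * tr(a b a b) - tr(a b a) = y*z^2 - x*z - y
so tr(a b^2) = tr(b) * tr(a b) - tr(a) = y*z - x
tr(b^2 a b) = tr(b) * tr(a b^2) - tr(a b) = y^2*z - x*y - z
reduce: tr(a b^2 a b a) = tr(a) * tr(b^2 a b a) - tr(b^2 a b) = x*y*z^2 - x^2*z - y^2*z + z
tr(a b a b a b) = tr(a b a b) * tr(a b) - tr(b a)   [split at repeated a] = z^3 - 3*z
tr(a b a b a) = tr(a) * tr(b a b a) - tr(b a b) = x*z^2 - y*z - x
reduce: tr(a b^2 a b a b) = tr(b) * tr(a b a b a b) - tr(a b a b a) = y*z^3 - x*z^2 - 2*y*z + x
tr(b^-1 a b^2 a b a) = tr(a b^2 a b a) * tr(b) - tr(a b^2 a b a b) = x*y^2*z^2 - x^2*y*z - y^3*z - y*z^3 + x*z^2 + 3*y*z - x
so tr(a^-1 b^-1 a b^2 a b) = tr(b^-1 a b^2 a b) * tr(a) - tr(b^-1 a b^2 a b a) = -x*y^2*z^2 + 2*x^2*y*z + y^3*z + y*z^3 - x^3 - x*y^2 - x*z^2 - 3*y*z + 3*x
tr(b^2 a b^-1 a^-1 b^-1 a) = tr(a^-1 b^-1 a b^2 a) * tr(b) - tr(a^-1 b^-1 a b^2 a b) = x*y^2*z^2 - 2*x^2*y*z - y^3*z - y*z^3 + x^3 + x*y^2 + x*z^2 + 4*y*z - 3*x
tr(b^-1 a^-1 b^-1 a^-1 b^2 a) = tr(b^2 a b^-1 a^-1 b^-1) * tr(a) - tr(b^2 a b^-1 a^-1 b^-1 a) = -x*y^2*z^2 + x^2*y*z + y^3*z + y*z^3 - 4*y*z + x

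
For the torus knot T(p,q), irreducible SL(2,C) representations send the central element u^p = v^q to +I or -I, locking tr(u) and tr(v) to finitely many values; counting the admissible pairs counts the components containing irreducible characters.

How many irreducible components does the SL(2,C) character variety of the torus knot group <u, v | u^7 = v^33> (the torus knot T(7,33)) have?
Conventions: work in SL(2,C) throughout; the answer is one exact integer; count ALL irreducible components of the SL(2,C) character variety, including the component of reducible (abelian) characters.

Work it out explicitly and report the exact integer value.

Gamma = < u, v | u^7 = v^33 > (torus knot T(7,33)); the central element u^7 = v^33 acts as +I or -I in any irreducible SL(2,C) representation.
So on each irreducible component the traces are pinned: tr(u) = 2*cos(pi*alpha/7) with 1 <= alpha <= 6, tr(v) = 2*cos(pi*beta/33) with 1 <= beta <= 32.
u^7 = (-1)^alpha I and v^33 = (-1)^beta I must agree, so alpha and beta have equal parity.
Enumerate parity-matched pairs: 3*16 odd-odd plus 3*16 even-even gives 96.
That is 96 components of irreducible characters, and with the reducible (abelian) component the total is 97.

97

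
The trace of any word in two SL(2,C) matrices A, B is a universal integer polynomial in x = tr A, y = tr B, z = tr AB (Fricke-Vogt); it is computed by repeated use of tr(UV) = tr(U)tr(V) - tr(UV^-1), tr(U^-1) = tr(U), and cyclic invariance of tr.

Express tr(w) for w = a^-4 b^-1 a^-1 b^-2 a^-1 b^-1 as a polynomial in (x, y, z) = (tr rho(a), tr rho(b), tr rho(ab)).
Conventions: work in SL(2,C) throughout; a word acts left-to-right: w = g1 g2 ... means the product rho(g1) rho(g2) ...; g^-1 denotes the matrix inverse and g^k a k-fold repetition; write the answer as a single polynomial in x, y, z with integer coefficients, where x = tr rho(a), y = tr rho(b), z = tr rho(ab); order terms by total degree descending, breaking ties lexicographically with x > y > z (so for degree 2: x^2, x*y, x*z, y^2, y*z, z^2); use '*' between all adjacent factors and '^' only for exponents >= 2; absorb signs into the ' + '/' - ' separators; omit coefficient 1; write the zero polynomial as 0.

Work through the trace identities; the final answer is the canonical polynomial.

x^3*y*z^3 - x^4*z^2 - x^2*y^2*z^2 - 2*x*y*z^3 + 2*x^2*z^2 + y^2*z^2 + 2*x*y*z + x^2 - 2

tr(a^-1) = tr(a) = x
apply: tr(a^-2) = tr(a^-1)*tr(a) - tr(1) = x^2 - 2
tr(a^-3) = tr(a^-2)*tr(a) - tr(a^-1) = x^3 - 3*x
use: tr(a^-4) = tr(a^-3)*tr(a) - tr(a^-2) = x^4 - 4*x^2 + 2
use: tr(b a^-1) = tr(b)*tr(a) - tr(b a) = x*y - z
tr(b a^-2) = tr(b a^-1)*tr(a) - tr(b) = x^2*y - x*z - y
apply: tr(a^-3 b) = tr(b a^-2)*tr(a) - tr(b a^-1) = x^3*y - x^2*z - 2*x*y + z
tr(a^-4 b) = tr(a^-3 b)*tr(a) - tr(a^-3 b a) = x^4*y - x^3*z - 3*x^2*y + 2*x*z + y
use: tr(a^-1 b^-1 a^-3) = tr(a^-4)*tr(b) - tr(a^-4 b) = x^3*z - x^2*y - 2*x*z + y
tr(b^2) = tr(b)*tr(b) - tr(1) = y^2 - 2
apply: tr(b^2 a) = tr(b)*tr(a b) - tr(a) = y*z - x
use: tr(b^2 a^-1) = tr(b^2)*tr(a) - tr(b^2 a) = x*y^2 - y*z - x
tr(b a^-2 b) = tr(b^2 a^-1)*tr(a) - tr(b^2) = x^2*y^2 - x*y*z - x^2 - y^2 + 2
tr(b a b a) = tr(b a)*tr(b a) - tr(1) = z^2 - 2
tr(a^-1 b a b) = tr(b a b)*tr(a) - tr(b a b a) = x*y*z - x^2 - z^2 + 2
apply: tr(b a^-2 b a) = tr(a^-1 b a b)*tr(a) - tr(a^-1 b a b a) = x^2*y*z - x^3 - x*z^2 - y*z + 3*x
apply: tr(a^-2 b a^-1 b) = tr(b a^-2 b)*tr(a) - tr(b a^-2 b a) = x^3*y^2 - 2*x^2*y*z - x*y^2 + x*z^2 + y*z - x
tr(b a^-1 b^-1 a^-2) = tr(a^-2 b a^-1)*tr(b) - tr(a^-2 b a^-1 b) = x^2*y*z - x*y^2 - x*z^2 + x
tr(b^-1 a^-1 b a) = tr(a^-1 b a)*tr(b) - tr(a^-1 b a b) = -x*y*z + x^2 + y^2 + z^2 - 2
use: tr(b a^-1 b^-1 a^-1) = tr(b^-1 a^-1 b)*tr(a) - tr(b^-1 a^-1 b a) = x*y*z - y^2 - z^2 + 2
tr(a^-1 b^-1 a^-3 b) = tr(b a^-1 b^-1 a^-2)*tr(a) - tr(b a^-1 b^-1 a^-1) = x^3*y*z - x^2*y^2 - x^2*z^2 - x*y*z + x^2 + y^2 + z^2 - 2
use: tr(a^-3 b^-1 a^-1 b^-1) = tr(a^-1 b^-1 a^-3)*tr(b) - tr(a^-1 b^-1 a^-3 b) = x^2*z^2 - x*y*z - x^2 - z^2 + 2
use: tr(a^-2 b^-1 a^-1 b^-1) = tr(a^-1 b^-1 a^-1 b^-1)*tr(a) - tr(a^-1 b^-1 a^-1 b^-1 a) = x*z^2 - y*z - x
apply: tr(a^-1 b^-1 a^-1 b^-1 a^-3) = tr(a^-3 b^-1 a^-1 b^-1)*tr(a) - tr(a^-3 b^-1 a^-1 b^-1 a) = x^3*z^2 - x^2*y*z - x^3 - 2*x*z^2 + y*z + 3*x
apply: tr(a^-2 b a b^-1) = tr(a^-2 b a)*tr(b) - tr(a^-2 b a b) = -x^2*y*z + x^3 + x*y^2 + x*z^2 - 3*x
tr(a^-2 b a b^-1 a^-1) = tr(a^-2 b a b^-1)*tr(a) - tr(a^-2 b a b^-1 a) = -x^3*y*z + x^4 + x^2*y^2 + x^2*z^2 + x*y*z - 4*x^2 - y^2 - z^2 + 2
tr(b^2 a b) = tr(b)*tr(a b^2) - tr(a b) = y^2*z - x*y - z
use: tr(a b a) = tr(a)*tr(b a) - tr(b) = x*z - y
apply: tr(b^2 a b a) = tr(b)*tr(a b a b) - tr(a b a) = y*z^2 - x*z - y
tr(b a b a^-1 b) = tr(b^2 a b)*tr(a) - tr(b^2 a b a) = x*y^2*z - x^2*y - y*z^2 + y
tr(b a b a b a) = tr(a b a b)*tr(a b) - tr(b a) = z^3 - 3*z
use: tr(b a b a^-1 b a) = tr(b a b a b)*tr(a) - tr(b a b a b a) = x*y*z^2 - x^2*z - z^3 - x*y + 3*z
apply: tr(a^-1 b a^-1 b a b) = tr(b a b a^-1 b)*tr(a) - tr(b a b a^-1 b a) = x^2*y^2*z - x^3*y - 2*x*y*z^2 + x^2*z + z^3 + 2*x*y - 3*z
tr(b a b^-1 a^-1 b a^-1) = tr(a^-1 b a^-1 b a)*tr(b) - tr(a^-1 b a^-1 b a b) = -x^2*y^2*z + x^3*y + x*y^3 + 2*x*y*z^2 - x^2*z - y^2*z - z^3 - 3*x*y + 3*z
tr(b a b^-1 a^-1 b) = tr(a^-1 b^2 a)*tr(b) - tr(a^-1 b^2 a b) = -x*y^2*z + x^2*y + y^3 + y*z^2 - 3*y
apply: tr(a^-2 b a b^-1 a^-1 b) = tr(b a b^-1 a^-1 b a^-1)*tr(a) - tr(b a b^-1 a^-1 b) = -x^3*y^2*z + x^4*y + x^2*y^3 + 2*x^2*y*z^2 - x^3*z - x*z^3 - 4*x^2*y - y^3 - y*z^2 + 3*x*z + 3*y
tr(a^-1 b a b^-1 a^-1 b^-1 a^-1) = tr(a^-2 b a b^-1 a^-1)*tr(b) - tr(a^-2 b a b^-1 a^-1 b) = -x^2*y*z^2 + x^3*z + x*y^2*z + x*z^3 - 3*x*z - y
tr(b a b^-2 a) = tr(a b a b^-1)*tr(b) - tr(a b a) = x*y^2*z - y^3 - y*z^2 - x*z + 3*y
use: tr(b^-1 a^-1 b a b^-1) = tr(b a b^-2)*tr(a) - tr(b a b^-2 a) = -x*y^2*z + x^2*y + y^3 + y*z^2 - 3*y
use: tr(a b^2 a) = tr(b)*tr(a^2 b) - tr(a^2) = x*y*z - x^2 - y^2 + 2
use: tr(b a b^-1 a b) = tr(a b^2 a)*tr(b) - tr(a b^2 a b) = x*y^2*z - x^2*y - y^3 - y*z^2 + x*z + 3*y
use: tr(b a b^-1 a b a) = tr(a b a b a)*tr(b) - tr(a b a b a b) = x*y*z^2 - y^2*z - z^3 - x*y + 3*z
apply: tr(a^-1 b a b^-1 a b) = tr(b a b^-1 a b)*tr(a) - tr(b a b^-1 a b a) = x^2*y^2*z - x^3*y - x*y^3 - 2*x*y*z^2 + x^2*z + y^2*z + z^3 + 4*x*y - 3*z
tr(b^-1 a^-1 b a b^-1 a) = tr(a^-1 b a b^-1 a)*tr(b) - tr(a^-1 b a b^-1 a b) = -x^2*y^2*z + x^3*y + x*y^3 + 2*x*y*z^2 - x^2*z - y^2*z - z^3 - 3*x*y + 3*z
tr(a^-1 b a b^-1 a^-1 b^-1) = tr(b^-1 a^-1 b a b^-1)*tr(a) - tr(b^-1 a^-1 b a b^-1 a) = -x*y*z^2 + x^2*z + y^2*z + z^3 - 3*z
apply: tr(b^-1 a^-1 b^-1 a^-3 b a) = tr(a^-1 b a b^-1 a^-1 b^-1 a^-1)*tr(a) - tr(a^-1 b a b^-1 a^-1 b^-1) = -x^3*y*z^2 + x^4*z + x^2*y^2*z + x^2*z^3 + x*y*z^2 - 4*x^2*z - y^2*z - z^3 - x*y + 3*z
tr(a^-1 b^-1 a^-1 b^-1 a^-3 b) = tr(b^-1 a^-1 b^-1 a^-3 b)*tr(a) - tr(b^-1 a^-1 b^-1 a^-3 b a) = x^3*y*z^2 - x^2*y^2*z - x^2*z^3 - x^3*y - x*y*z^2 + 2*x^2*z + y^2*z + z^3 + 2*x*y - 3*z
tr(b^-1 a^-1 b^-1 a^-3 b^-1 a^-1) = tr(a^-1 b^-1 a^-1 b^-1 a^-3)*tr(b) - tr(a^-1 b^-1 a^-1 b^-1 a^-3 b) = x^2*z^3 - x*y*z^2 - 2*x^2*z - z^3 + x*y + 3*z
apply: tr(a^-2 b^-1 a^-1) = tr(b^-1 a^-2)*tr(a) - tr(b^-1 a^-1) = x^2*z - x*y - z
use: tr(a^-3 b^-1 a^-2) = tr(a^-2 b^-1 a^-2)*tr(a) - tr(a^-2 b^-1 a^-1) = x^4*z - x^3*y - 3*x^2*z + 2*x*y + z
tr(a^-1 b^-1 a^-1 b a^-1) = tr(a^-1 b^-1 a^-1 b)*tr(a) - tr(a^-1 b^-1 a^-1 b a) = x^2*y*z - x*y^2 - x*z^2 + x
tr(a^-1 b a^-3 b^-1) = tr(a^-1 b^-1 a^-1 b a^-1)*tr(a) - tr(a^-1 b^-1 a^-1 b) = x^3*y*z - x^2*y^2 - x^2*z^2 - x*y*z + x^2 + y^2 + z^2 - 2
tr(a^-3 b^-1 a^-2 b) = tr(a^-1 b a^-3 b^-1)*tr(a) - tr(a^-1 b a^-3 b^-1 a) = x^4*y*z - x^3*y^2 - x^3*z^2 - x^2*y*z + x*y^2 + x*z^2 + x
use: tr(a^-1 b^-1 a^-3 b^-1 a^-1) = tr(a^-3 b^-1 a^-2)*tr(b) - tr(a^-3 b^-1 a^-2 b) = x^3*z^2 - 2*x^2*y*z + x*y^2 - x*z^2 + y*z - x
tr(a^-1 b^-1 a^-1 b^-2 a^-1 b^-1 a^-2) = tr(b^-1 a^-1 b^-1 a^-3 b^-1 a^-1)*tr(b) - tr(b^-1 a^-1 b^-1 a^-3 b^-1 a^-1 b) = x^2*y*z^3 - x^3*z^2 - x*y^2*z^2 - y*z^3 + x*z^2 + 2*y*z + x
apply: tr(b^-1 a^-1 b^-1 a^-2 b^-1 a^-1) = tr(b^-1 a^-1 b^-1 a^-1 b^-1 a^-1)*tr(a) - tr(b^-1 a^-1 b^-1 a^-1 b^-1) = x*z^3 - y*z^2 - 2*x*z + y
apply: tr(a^-2 b^-1 a^-2 b) = tr(b^-1 a^-2 b a^-1)*tr(a) - tr(b^-1 a^-2 b) = x^3*y*z - x^2*y^2 - x^2*z^2 + 2
use: tr(a^-1 b^-1 a^-2 b^-1 a^-1) = tr(a^-2 b^-1 a^-2)*tr(b) - tr(a^-2 b^-1 a^-2 b) = x^2*z^2 - 2*x*y*z + y^2 - 2
tr(a^-1 b^-1 a^-1 b^-2 a^-1 b^-1 a^-1) = tr(b^-1 a^-1 b^-1 a^-2 b^-1 a^-1)*tr(b) - tr(b^-1 a^-1 b^-1 a^-2 b^-1 a^-1 b) = x*y*z^3 - x^2*z^2 - y^2*z^2 + 2
use: tr(a^-4 b^-1 a^-1 b^-2 a^-1 b^-1) = tr(a^-1 b^-1 a^-1 b^-2 a^-1 b^-1 a^-2)*tr(a) - tr(a^-1 b^-1 a^-1 b^-2 a^-1 b^-1 a^-1) = x^3*y*z^3 - x^4*z^2 - x^2*y^2*z^2 - 2*x*y*z^3 + 2*x^2*z^2 + y^2*z^2 + 2*x*y*z + x^2 - 2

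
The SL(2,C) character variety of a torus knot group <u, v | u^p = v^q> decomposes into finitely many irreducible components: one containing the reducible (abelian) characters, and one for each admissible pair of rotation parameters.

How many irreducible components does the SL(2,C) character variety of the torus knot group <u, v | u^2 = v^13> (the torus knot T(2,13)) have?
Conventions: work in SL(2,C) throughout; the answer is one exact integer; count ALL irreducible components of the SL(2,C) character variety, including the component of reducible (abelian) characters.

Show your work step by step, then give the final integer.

7

For T(2,13): irreducibility forces the central element u^2 = v^13 to one of +I, -I.
So on each irreducible component the traces are pinned: tr(u) = 2*cos(pi*alpha/2) with 1 <= alpha <= 1, tr(v) = 2*cos(pi*beta/13) with 1 <= beta <= 12.
u^2 = (-1)^alpha I and v^13 = (-1)^beta I must agree, so alpha and beta have equal parity.
Enumerate parity-matched pairs: 1*6 odd-odd plus 0*6 even-even gives 6.
Total: 6 irreducible-character components + 1 reducible (abelian) component = 7.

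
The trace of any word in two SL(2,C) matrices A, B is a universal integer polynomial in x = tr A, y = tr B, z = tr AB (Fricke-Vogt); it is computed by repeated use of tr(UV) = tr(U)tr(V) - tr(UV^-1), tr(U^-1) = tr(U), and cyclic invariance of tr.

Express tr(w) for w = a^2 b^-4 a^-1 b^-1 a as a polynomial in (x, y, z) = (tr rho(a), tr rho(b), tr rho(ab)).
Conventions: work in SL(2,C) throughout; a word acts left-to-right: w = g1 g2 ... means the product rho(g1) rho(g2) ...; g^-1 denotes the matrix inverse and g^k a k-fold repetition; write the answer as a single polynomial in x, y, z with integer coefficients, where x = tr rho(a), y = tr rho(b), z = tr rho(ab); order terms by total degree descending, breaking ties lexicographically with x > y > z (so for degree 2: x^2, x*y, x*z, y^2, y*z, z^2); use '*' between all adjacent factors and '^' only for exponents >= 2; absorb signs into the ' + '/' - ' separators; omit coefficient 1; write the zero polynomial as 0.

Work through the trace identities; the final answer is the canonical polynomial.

x^3*y^4*z - x^4*y^3 - x^2*y^3*z^2 - 2*x^3*y^2*z - 2*x*y^4*z + 2*x^4*y + 3*x^2*y^3 + 2*x^2*y*z^2 + y^3*z^2 + 5*x*y^2*z - 7*x^2*y - y^3 - 2*y*z^2 - x*z + 3*y

tr(a^2) = tr(a) * tr(a) - tr(1)  (reduce the a square) = x^2 - 2
apply: tr(a^3) = tr(a) * tr(a^2) - tr(a)  (reduce the a square) = x^3 - 3*x
tr(b a^2) = tr(a) * tr(b a) - tr(b)  (reduce the a square) = x*z - y
tr(a^3 b) = tr(a) * tr(b a^2) - tr(b a)  (reduce the a square) = x^2*z - x*y - z
tr(a^3 b^-1) = tr(a^3) * tr(b) - tr(a^3 b)  (eliminate b^-1) = x^3*y - x^2*z - 2*x*y + z
tr(a^3 b^-2) = tr(a^3 b^-1) * tr(b) - tr(a^3)  (eliminate b^-1) = x^3*y^2 - x^2*y*z - x^3 - 2*x*y^2 + y*z + 3*x
tr(a^3 b^-3) = tr(a^3 b^-2) * tr(b) - tr(a^3 b^-1)  (eliminate b^-1) = x^3*y^3 - x^2*y^2*z - 2*x^3*y - 2*x*y^3 + x^2*z + y^2*z + 5*x*y - z
tr(b^-1 a^3 b^-3) = tr(a^3 b^-3) * tr(b) - tr(a^3 b^-2)  (eliminate b^-1) = x^3*y^4 - x^2*y^3*z - 3*x^3*y^2 - 2*x*y^4 + 2*x^2*y*z + y^3*z + x^3 + 7*x*y^2 - 2*y*z - 3*x
tr(a^4) = tr(a) * tr(a^3) - tr(a^2)  (reduce the a square) = x^4 - 4*x^2 + 2
tr(a^4 b) = tr(a) * tr(b a^3) - tr(b a^2)  (reduce the a square) = x^3*z - x^2*y - 2*x*z + y
tr(a^4 b^-1) = tr(a^4) * tr(b) - tr(a^4 b)  (eliminate b^-1) = x^4*y - x^3*z - 3*x^2*y + 2*x*z + y
tr(a^4 b^-2) = tr(a^4 b^-1) * tr(b) - tr(a^4)  (eliminate b^-1) = x^4*y^2 - x^3*y*z - x^4 - 3*x^2*y^2 + 2*x*y*z + 4*x^2 + y^2 - 2
use: tr(a^3 b^-3 a) = tr(a^4 b^-2) * tr(b) - tr(a^4 b^-1)  (eliminate b^-1) = x^4*y^3 - x^3*y^2*z - 2*x^4*y - 3*x^2*y^3 + x^3*z + 2*x*y^2*z + 7*x^2*y + y^3 - 2*x*z - 3*y
apply: tr(b a b a) = tr(b a) * tr(b a) - tr(1)  (split on b) = z^2 - 2
tr(b a b) = tr(b) * tr(a b) - tr(a)  (reduce the b square) = y*z - x
tr(b a b a^2) = tr(a) * tr(b a b a) - tr(b a b)  (reduce the a square) = x*z^2 - y*z - x
tr(a b a^3 b) = tr(a) * tr(b a b a^2) - tr(b a b a)  (reduce the a square) = x^2*z^2 - x*y*z - x^2 - z^2 + 2
use: tr(a b a^3 b^-1) = tr(a b a^3) * tr(b) - tr(a b a^3 b)  (eliminate b^-1) = x^3*y*z - x^2*y^2 - x^2*z^2 - x*y*z + x^2 + y^2 + z^2 - 2
apply: tr(a b a^3 b^-2) = tr(a b a^3 b^-1) * tr(b) - tr(a b a^3)  (eliminate b^-1) = x^3*y^2*z - x^2*y^3 - x^2*y*z^2 - x^3*z - x*y^2*z + 2*x^2*y + y^3 + y*z^2 + 2*x*z - 3*y
use: tr(a^3 b^-3 a b) = tr(a b a^3 b^-2) * tr(b) - tr(a b a^3 b^-1)  (eliminate b^-1) = x^3*y^3*z - x^2*y^4 - x^2*y^2*z^2 - 2*x^3*y*z - x*y^3*z + 3*x^2*y^2 + x^2*z^2 + y^4 + y^2*z^2 + 3*x*y*z - x^2 - 4*y^2 - z^2 + 2
tr(b^-1 a^3 b^-3 a) = tr(a^3 b^-3 a) * tr(b) - tr(a^3 b^-3 a b)  (eliminate b^-1) = x^4*y^4 - 2*x^3*y^3*z - 2*x^4*y^2 - 2*x^2*y^4 + x^2*y^2*z^2 + 3*x^3*y*z + 3*x*y^3*z + 4*x^2*y^2 - x^2*z^2 - y^2*z^2 - 5*x*y*z + x^2 + y^2 + z^2 - 2
tr(b^-3 a^-1 b^-1 a^3) = tr(b^-1 a^3 b^-3) * tr(a) - tr(b^-1 a^3 b^-3 a)  (eliminate a^-1) = x^3*y^3*z - x^4*y^2 - x^2*y^2*z^2 - x^3*y*z - 2*x*y^3*z + x^4 + 3*x^2*y^2 + x^2*z^2 + y^2*z^2 + 3*x*y*z - 4*x^2 - y^2 - z^2 + 2
tr(b^-1 a^3 b^-2 a) = tr(a^3 b^-2 a) * tr(b) - tr(a^3 b^-2 a b)  (eliminate b^-1) = x^4*y^3 - 2*x^3*y^2*z - x^4*y - 2*x^2*y^3 + x^2*y*z^2 + x^3*z + 3*x*y^2*z + 2*x^2*y - y*z^2 - 2*x*z + y
use: tr(b^-2 a^-1 b^-1 a^3) = tr(b^-1 a^3 b^-2) * tr(a) - tr(b^-1 a^3 b^-2 a)  (eliminate a^-1) = x^3*y^2*z - x^4*y - x^2*y*z^2 - 2*x*y^2*z + 3*x^2*y + y*z^2 + x*z - y
tr(a^2 b^-4 a^-1 b^-1 a) = tr(b^-3 a^-1 b^-1 a^3) * tr(b) - tr(b^-3 a^-1 b^-1 a^3 b)  (eliminate b^-1) = x^3*y^4*z - x^4*y^3 - x^2*y^3*z^2 - 2*x^3*y^2*z - 2*x*y^4*z + 2*x^4*y + 3*x^2*y^3 + 2*x^2*y*z^2 + y^3*z^2 + 5*x*y^2*z - 7*x^2*y - y^3 - 2*y*z^2 - x*z + 3*y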